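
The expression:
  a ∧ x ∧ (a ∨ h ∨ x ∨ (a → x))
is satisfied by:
  {a: True, x: True}


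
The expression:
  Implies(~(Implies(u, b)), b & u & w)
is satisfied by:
  {b: True, u: False}
  {u: False, b: False}
  {u: True, b: True}


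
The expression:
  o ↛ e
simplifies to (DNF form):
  o ∧ ¬e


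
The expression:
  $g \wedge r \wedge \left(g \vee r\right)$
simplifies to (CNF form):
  $g \wedge r$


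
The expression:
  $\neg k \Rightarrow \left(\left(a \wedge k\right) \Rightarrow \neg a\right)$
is always true.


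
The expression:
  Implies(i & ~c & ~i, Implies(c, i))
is always true.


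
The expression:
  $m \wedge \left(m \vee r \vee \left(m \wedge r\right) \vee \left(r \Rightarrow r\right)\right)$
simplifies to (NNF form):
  $m$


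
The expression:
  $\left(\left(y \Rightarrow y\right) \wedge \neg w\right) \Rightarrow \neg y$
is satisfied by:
  {w: True, y: False}
  {y: False, w: False}
  {y: True, w: True}


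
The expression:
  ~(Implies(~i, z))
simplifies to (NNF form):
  ~i & ~z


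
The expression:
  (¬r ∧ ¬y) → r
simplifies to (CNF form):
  r ∨ y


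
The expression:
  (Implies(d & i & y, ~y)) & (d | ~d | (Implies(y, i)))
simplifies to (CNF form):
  ~d | ~i | ~y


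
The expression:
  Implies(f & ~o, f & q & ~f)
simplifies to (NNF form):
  o | ~f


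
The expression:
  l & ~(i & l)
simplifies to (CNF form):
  l & ~i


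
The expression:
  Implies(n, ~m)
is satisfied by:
  {m: False, n: False}
  {n: True, m: False}
  {m: True, n: False}


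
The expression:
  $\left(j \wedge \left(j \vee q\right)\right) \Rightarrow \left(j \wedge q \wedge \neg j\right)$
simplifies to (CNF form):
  $\neg j$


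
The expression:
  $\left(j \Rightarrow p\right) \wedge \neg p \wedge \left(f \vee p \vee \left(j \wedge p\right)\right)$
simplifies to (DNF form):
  $f \wedge \neg j \wedge \neg p$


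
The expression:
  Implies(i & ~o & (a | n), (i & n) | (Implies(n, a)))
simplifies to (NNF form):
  True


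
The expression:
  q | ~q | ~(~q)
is always true.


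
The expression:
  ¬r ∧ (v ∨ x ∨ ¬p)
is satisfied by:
  {x: True, v: True, r: False, p: False}
  {x: True, r: False, p: False, v: False}
  {v: True, r: False, p: False, x: False}
  {v: False, r: False, p: False, x: False}
  {x: True, p: True, v: True, r: False}
  {x: True, p: True, v: False, r: False}
  {p: True, v: True, x: False, r: False}


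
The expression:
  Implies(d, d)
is always true.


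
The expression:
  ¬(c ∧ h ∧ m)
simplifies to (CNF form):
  ¬c ∨ ¬h ∨ ¬m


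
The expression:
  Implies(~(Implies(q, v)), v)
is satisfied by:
  {v: True, q: False}
  {q: False, v: False}
  {q: True, v: True}


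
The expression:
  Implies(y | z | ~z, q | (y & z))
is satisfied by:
  {q: True, z: True, y: True}
  {q: True, z: True, y: False}
  {q: True, y: True, z: False}
  {q: True, y: False, z: False}
  {z: True, y: True, q: False}


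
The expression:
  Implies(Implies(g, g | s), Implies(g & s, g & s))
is always true.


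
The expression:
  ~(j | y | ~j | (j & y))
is never true.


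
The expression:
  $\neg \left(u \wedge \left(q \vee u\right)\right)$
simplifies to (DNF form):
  $\neg u$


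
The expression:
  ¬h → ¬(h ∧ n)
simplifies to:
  True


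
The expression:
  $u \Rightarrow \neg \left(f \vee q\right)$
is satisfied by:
  {q: False, u: False, f: False}
  {f: True, q: False, u: False}
  {q: True, f: False, u: False}
  {f: True, q: True, u: False}
  {u: True, f: False, q: False}


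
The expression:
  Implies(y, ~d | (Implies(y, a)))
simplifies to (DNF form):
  a | ~d | ~y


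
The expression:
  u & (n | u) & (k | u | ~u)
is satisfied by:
  {u: True}


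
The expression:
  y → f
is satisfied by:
  {f: True, y: False}
  {y: False, f: False}
  {y: True, f: True}


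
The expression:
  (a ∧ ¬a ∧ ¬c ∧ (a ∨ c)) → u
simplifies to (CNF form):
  True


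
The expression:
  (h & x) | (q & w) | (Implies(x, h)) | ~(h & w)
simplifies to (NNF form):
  True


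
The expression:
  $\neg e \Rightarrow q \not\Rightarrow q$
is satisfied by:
  {e: True}


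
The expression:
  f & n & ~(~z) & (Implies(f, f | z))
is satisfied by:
  {z: True, f: True, n: True}


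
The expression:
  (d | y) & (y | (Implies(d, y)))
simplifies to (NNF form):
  y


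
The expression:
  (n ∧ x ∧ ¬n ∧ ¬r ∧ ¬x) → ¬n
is always true.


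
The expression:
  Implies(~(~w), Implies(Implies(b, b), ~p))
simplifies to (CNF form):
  ~p | ~w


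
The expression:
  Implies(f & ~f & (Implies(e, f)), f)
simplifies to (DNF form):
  True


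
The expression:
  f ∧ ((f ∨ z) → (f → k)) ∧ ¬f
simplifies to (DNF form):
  False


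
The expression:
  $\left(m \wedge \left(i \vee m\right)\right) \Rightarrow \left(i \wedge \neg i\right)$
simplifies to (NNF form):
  $\neg m$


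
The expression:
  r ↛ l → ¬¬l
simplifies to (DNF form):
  l ∨ ¬r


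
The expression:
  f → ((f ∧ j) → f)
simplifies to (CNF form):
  True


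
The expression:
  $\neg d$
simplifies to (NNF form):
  $\neg d$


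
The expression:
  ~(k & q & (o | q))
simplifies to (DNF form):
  ~k | ~q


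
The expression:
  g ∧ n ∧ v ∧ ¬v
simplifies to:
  False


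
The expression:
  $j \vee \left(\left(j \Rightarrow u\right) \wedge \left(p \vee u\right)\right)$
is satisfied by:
  {u: True, p: True, j: True}
  {u: True, p: True, j: False}
  {u: True, j: True, p: False}
  {u: True, j: False, p: False}
  {p: True, j: True, u: False}
  {p: True, j: False, u: False}
  {j: True, p: False, u: False}


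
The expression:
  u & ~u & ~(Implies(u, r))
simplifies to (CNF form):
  False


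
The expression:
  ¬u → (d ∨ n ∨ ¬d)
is always true.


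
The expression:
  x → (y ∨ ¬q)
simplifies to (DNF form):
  y ∨ ¬q ∨ ¬x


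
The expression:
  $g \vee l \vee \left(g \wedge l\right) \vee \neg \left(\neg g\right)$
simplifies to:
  $g \vee l$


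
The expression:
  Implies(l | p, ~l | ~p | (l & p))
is always true.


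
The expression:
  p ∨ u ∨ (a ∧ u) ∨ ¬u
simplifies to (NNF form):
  True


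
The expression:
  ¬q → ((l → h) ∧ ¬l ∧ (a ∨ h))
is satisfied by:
  {a: True, q: True, h: True, l: False}
  {a: True, q: True, h: False, l: False}
  {q: True, h: True, l: False, a: False}
  {q: True, h: False, l: False, a: False}
  {a: True, q: True, l: True, h: True}
  {a: True, q: True, l: True, h: False}
  {q: True, l: True, h: True, a: False}
  {q: True, l: True, h: False, a: False}
  {a: True, l: False, h: True, q: False}
  {a: True, l: False, h: False, q: False}
  {h: True, q: False, l: False, a: False}


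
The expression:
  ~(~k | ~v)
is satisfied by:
  {k: True, v: True}


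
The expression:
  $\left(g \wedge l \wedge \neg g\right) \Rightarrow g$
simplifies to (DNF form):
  $\text{True}$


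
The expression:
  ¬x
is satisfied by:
  {x: False}


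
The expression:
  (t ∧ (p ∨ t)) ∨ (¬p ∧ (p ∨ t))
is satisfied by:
  {t: True}


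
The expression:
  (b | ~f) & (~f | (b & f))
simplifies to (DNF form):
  b | ~f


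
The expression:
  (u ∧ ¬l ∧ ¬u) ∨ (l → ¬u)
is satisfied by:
  {l: False, u: False}
  {u: True, l: False}
  {l: True, u: False}


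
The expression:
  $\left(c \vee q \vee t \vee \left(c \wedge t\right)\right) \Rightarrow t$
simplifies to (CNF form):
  $\left(t \vee \neg c\right) \wedge \left(t \vee \neg q\right)$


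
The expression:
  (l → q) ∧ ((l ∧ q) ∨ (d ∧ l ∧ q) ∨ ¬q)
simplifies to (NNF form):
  (l ∧ q) ∨ (¬l ∧ ¬q)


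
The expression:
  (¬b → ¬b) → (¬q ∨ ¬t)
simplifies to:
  ¬q ∨ ¬t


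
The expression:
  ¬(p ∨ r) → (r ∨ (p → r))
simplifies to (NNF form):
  True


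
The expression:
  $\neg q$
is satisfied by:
  {q: False}


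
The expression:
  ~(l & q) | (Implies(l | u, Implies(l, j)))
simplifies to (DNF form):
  j | ~l | ~q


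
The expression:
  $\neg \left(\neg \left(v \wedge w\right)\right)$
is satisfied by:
  {w: True, v: True}


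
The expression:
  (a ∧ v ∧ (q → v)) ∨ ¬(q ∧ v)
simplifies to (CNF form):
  a ∨ ¬q ∨ ¬v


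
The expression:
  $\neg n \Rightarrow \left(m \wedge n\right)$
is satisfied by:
  {n: True}


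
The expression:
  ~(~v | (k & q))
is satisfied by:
  {v: True, k: False, q: False}
  {q: True, v: True, k: False}
  {k: True, v: True, q: False}


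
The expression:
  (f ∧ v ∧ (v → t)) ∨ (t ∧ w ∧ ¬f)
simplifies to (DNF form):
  (f ∧ t ∧ v) ∨ (f ∧ t ∧ ¬f) ∨ (t ∧ v ∧ w) ∨ (t ∧ w ∧ ¬f)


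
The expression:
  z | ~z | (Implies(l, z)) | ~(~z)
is always true.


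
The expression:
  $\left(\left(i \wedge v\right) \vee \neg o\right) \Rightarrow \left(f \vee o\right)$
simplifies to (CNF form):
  $f \vee o$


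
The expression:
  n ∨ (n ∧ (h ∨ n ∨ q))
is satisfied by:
  {n: True}


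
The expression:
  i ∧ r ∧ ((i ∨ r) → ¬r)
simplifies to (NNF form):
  False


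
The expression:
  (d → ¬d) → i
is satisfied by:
  {i: True, d: True}
  {i: True, d: False}
  {d: True, i: False}


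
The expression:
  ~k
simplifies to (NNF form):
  ~k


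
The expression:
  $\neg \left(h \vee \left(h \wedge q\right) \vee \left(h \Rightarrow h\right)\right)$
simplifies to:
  $\text{False}$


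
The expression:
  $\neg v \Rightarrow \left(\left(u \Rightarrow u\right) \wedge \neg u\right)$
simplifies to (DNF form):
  $v \vee \neg u$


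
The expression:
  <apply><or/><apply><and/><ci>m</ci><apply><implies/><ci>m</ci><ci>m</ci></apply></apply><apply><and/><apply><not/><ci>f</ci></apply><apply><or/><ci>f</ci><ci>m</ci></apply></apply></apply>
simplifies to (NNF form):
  <ci>m</ci>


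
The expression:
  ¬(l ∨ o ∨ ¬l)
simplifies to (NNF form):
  False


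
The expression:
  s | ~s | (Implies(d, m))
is always true.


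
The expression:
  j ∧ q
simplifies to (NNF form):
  j ∧ q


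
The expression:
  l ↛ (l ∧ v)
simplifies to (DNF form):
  l ∧ ¬v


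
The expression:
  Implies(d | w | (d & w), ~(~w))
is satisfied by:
  {w: True, d: False}
  {d: False, w: False}
  {d: True, w: True}


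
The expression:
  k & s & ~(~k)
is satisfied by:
  {s: True, k: True}


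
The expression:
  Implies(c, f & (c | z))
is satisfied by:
  {f: True, c: False}
  {c: False, f: False}
  {c: True, f: True}


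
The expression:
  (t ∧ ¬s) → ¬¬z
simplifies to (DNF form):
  s ∨ z ∨ ¬t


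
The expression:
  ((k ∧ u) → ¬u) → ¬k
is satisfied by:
  {u: True, k: False}
  {k: False, u: False}
  {k: True, u: True}


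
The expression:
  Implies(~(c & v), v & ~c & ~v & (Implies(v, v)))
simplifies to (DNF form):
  c & v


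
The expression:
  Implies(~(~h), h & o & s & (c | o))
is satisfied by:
  {o: True, s: True, h: False}
  {o: True, s: False, h: False}
  {s: True, o: False, h: False}
  {o: False, s: False, h: False}
  {o: True, h: True, s: True}


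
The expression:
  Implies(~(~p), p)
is always true.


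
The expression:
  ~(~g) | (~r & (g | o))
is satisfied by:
  {g: True, o: True, r: False}
  {g: True, o: False, r: False}
  {r: True, g: True, o: True}
  {r: True, g: True, o: False}
  {o: True, r: False, g: False}


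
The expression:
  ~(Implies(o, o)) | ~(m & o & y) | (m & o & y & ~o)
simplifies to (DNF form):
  ~m | ~o | ~y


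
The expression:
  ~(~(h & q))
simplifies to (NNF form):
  h & q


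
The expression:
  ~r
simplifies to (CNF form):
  ~r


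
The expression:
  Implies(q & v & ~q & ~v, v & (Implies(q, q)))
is always true.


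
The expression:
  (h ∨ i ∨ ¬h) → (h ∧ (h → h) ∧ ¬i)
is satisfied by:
  {h: True, i: False}


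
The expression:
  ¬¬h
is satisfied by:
  {h: True}


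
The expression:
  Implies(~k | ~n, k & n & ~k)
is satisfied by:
  {n: True, k: True}


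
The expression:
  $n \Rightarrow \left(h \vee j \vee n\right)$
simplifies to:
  $\text{True}$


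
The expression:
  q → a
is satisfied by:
  {a: True, q: False}
  {q: False, a: False}
  {q: True, a: True}


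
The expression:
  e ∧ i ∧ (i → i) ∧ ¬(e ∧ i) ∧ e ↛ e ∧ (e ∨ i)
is never true.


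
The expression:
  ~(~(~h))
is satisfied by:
  {h: False}


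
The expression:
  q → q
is always true.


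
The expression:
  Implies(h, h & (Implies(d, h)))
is always true.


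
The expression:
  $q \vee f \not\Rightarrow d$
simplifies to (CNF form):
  $\left(f \vee q\right) \wedge \left(q \vee \neg d\right)$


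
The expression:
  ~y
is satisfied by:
  {y: False}


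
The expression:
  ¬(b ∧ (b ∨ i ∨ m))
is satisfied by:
  {b: False}


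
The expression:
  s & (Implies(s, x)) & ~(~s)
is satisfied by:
  {s: True, x: True}


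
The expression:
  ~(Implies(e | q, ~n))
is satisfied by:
  {q: True, e: True, n: True}
  {q: True, n: True, e: False}
  {e: True, n: True, q: False}


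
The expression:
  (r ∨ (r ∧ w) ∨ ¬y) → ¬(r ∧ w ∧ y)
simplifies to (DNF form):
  ¬r ∨ ¬w ∨ ¬y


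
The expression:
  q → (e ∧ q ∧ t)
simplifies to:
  (e ∧ t) ∨ ¬q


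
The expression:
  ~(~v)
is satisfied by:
  {v: True}


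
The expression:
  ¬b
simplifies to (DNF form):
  ¬b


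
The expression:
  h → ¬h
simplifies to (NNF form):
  ¬h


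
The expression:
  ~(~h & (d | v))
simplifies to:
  h | (~d & ~v)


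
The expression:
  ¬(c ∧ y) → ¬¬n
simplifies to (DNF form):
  n ∨ (c ∧ y)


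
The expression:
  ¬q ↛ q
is always true.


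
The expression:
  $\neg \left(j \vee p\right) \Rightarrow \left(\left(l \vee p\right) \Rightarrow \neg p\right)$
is always true.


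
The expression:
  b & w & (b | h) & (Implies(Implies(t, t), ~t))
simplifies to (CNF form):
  b & w & ~t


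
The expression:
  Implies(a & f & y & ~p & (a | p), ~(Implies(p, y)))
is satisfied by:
  {p: True, y: False, a: False, f: False}
  {p: False, y: False, a: False, f: False}
  {f: True, p: True, y: False, a: False}
  {f: True, p: False, y: False, a: False}
  {a: True, p: True, y: False, f: False}
  {a: True, p: False, y: False, f: False}
  {f: True, a: True, p: True, y: False}
  {f: True, a: True, p: False, y: False}
  {y: True, p: True, f: False, a: False}
  {y: True, p: False, f: False, a: False}
  {f: True, y: True, p: True, a: False}
  {f: True, y: True, p: False, a: False}
  {a: True, y: True, p: True, f: False}
  {a: True, y: True, p: False, f: False}
  {a: True, y: True, f: True, p: True}


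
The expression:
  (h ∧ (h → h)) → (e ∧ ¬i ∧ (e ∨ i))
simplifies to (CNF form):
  (e ∨ ¬h) ∧ (¬h ∨ ¬i)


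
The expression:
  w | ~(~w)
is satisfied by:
  {w: True}


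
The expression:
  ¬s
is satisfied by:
  {s: False}


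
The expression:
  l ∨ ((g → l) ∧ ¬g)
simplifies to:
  l ∨ ¬g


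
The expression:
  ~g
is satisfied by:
  {g: False}


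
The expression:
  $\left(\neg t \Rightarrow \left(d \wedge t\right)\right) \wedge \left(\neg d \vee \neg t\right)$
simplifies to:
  $t \wedge \neg d$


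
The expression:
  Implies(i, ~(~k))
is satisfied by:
  {k: True, i: False}
  {i: False, k: False}
  {i: True, k: True}


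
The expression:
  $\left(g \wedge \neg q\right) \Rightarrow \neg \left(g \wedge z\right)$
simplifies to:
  $q \vee \neg g \vee \neg z$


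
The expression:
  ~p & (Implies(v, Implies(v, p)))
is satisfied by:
  {v: False, p: False}


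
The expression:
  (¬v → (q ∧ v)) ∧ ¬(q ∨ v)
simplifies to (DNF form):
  False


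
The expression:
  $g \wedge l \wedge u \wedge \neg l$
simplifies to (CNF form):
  $\text{False}$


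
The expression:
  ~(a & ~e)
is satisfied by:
  {e: True, a: False}
  {a: False, e: False}
  {a: True, e: True}


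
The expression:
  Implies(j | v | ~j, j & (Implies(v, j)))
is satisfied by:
  {j: True}


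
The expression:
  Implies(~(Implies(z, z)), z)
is always true.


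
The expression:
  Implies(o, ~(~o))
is always true.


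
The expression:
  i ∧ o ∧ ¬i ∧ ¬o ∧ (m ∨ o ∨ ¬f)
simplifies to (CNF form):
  False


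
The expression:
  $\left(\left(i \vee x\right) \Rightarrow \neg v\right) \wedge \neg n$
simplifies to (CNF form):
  $\neg n \wedge \left(\neg i \vee \neg v\right) \wedge \left(\neg v \vee \neg x\right)$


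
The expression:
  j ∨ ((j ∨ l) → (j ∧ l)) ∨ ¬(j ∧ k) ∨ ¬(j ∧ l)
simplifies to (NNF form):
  True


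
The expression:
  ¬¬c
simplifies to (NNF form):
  c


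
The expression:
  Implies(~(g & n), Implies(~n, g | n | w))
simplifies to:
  g | n | w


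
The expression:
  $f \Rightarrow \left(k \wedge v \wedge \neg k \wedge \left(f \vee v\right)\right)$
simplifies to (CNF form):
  $\neg f$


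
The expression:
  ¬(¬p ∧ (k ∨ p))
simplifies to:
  p ∨ ¬k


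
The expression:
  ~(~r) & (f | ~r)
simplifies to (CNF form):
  f & r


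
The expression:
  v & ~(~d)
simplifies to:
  d & v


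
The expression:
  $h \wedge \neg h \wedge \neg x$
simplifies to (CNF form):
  $\text{False}$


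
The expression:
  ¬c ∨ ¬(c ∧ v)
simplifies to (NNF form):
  ¬c ∨ ¬v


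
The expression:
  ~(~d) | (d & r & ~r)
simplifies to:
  d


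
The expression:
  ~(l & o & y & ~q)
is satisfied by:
  {q: True, l: False, o: False, y: False}
  {q: False, l: False, o: False, y: False}
  {y: True, q: True, l: False, o: False}
  {y: True, q: False, l: False, o: False}
  {q: True, o: True, y: False, l: False}
  {o: True, y: False, l: False, q: False}
  {y: True, o: True, q: True, l: False}
  {y: True, o: True, q: False, l: False}
  {q: True, l: True, y: False, o: False}
  {l: True, y: False, o: False, q: False}
  {q: True, y: True, l: True, o: False}
  {y: True, l: True, q: False, o: False}
  {q: True, o: True, l: True, y: False}
  {o: True, l: True, y: False, q: False}
  {y: True, o: True, l: True, q: True}


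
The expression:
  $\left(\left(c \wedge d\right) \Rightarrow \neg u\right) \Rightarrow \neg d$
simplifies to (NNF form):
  $\left(c \wedge u\right) \vee \neg d$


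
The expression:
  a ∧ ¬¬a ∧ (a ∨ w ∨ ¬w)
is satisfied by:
  {a: True}


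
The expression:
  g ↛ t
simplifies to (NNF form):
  g ∧ ¬t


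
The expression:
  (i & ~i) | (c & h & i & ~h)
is never true.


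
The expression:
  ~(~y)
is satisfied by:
  {y: True}


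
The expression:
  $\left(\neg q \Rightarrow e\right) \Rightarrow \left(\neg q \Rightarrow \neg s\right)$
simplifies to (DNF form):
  $q \vee \neg e \vee \neg s$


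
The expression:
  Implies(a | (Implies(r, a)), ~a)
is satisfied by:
  {a: False}


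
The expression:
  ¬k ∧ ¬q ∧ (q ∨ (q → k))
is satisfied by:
  {q: False, k: False}


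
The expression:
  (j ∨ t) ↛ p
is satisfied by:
  {t: True, j: True, p: False}
  {t: True, p: False, j: False}
  {j: True, p: False, t: False}


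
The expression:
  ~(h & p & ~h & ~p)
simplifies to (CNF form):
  True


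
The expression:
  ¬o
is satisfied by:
  {o: False}


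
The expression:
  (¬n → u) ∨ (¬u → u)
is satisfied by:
  {n: True, u: True}
  {n: True, u: False}
  {u: True, n: False}


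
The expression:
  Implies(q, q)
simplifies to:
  True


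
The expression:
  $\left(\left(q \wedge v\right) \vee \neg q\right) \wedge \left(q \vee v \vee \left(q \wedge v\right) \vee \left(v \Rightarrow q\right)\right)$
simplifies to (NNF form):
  $v \vee \neg q$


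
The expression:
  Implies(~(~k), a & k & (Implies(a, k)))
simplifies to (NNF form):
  a | ~k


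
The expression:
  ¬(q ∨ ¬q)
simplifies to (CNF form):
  False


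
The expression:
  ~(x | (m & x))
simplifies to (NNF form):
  ~x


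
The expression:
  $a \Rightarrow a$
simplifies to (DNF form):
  $\text{True}$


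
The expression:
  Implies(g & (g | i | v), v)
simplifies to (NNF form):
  v | ~g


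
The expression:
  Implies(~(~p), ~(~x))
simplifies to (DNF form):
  x | ~p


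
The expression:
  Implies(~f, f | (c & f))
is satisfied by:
  {f: True}


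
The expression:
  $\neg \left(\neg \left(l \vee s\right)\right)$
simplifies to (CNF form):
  $l \vee s$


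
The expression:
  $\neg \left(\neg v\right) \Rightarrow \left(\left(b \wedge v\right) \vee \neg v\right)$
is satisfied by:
  {b: True, v: False}
  {v: False, b: False}
  {v: True, b: True}


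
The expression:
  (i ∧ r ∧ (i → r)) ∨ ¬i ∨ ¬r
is always true.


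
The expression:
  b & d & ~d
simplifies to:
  False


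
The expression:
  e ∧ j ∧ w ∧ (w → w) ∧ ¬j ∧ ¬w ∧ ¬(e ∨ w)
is never true.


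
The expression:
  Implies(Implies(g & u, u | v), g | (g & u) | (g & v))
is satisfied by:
  {g: True}


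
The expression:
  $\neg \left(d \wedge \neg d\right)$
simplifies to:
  $\text{True}$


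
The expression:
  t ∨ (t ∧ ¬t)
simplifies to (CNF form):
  t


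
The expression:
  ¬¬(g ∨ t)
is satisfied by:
  {t: True, g: True}
  {t: True, g: False}
  {g: True, t: False}


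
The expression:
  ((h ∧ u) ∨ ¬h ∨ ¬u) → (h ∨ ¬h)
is always true.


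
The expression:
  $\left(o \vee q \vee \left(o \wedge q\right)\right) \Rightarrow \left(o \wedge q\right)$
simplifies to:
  $\left(o \wedge q\right) \vee \left(\neg o \wedge \neg q\right)$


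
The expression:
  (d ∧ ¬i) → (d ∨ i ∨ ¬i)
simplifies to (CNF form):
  True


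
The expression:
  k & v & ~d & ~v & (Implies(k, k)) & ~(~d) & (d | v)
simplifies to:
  False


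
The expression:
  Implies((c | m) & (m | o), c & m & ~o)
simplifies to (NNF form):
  (c & ~o) | (~c & ~m)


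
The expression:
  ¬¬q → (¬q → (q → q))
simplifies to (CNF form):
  True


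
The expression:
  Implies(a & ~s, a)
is always true.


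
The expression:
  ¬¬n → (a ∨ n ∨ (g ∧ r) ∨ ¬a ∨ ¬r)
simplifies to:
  True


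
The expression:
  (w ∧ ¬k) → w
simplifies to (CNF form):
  True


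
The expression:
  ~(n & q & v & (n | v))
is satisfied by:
  {v: False, q: False, n: False}
  {n: True, v: False, q: False}
  {q: True, v: False, n: False}
  {n: True, q: True, v: False}
  {v: True, n: False, q: False}
  {n: True, v: True, q: False}
  {q: True, v: True, n: False}


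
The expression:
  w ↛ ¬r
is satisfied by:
  {r: True, w: True}


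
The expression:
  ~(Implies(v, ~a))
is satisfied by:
  {a: True, v: True}


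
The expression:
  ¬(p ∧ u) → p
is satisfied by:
  {p: True}


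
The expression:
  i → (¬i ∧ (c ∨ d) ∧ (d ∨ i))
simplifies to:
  ¬i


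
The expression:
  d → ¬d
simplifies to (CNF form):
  ¬d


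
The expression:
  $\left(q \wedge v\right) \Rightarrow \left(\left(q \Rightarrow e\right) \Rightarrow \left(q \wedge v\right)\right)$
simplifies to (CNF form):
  $\text{True}$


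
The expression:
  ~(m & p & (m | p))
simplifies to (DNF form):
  ~m | ~p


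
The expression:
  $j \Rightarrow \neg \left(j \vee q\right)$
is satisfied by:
  {j: False}


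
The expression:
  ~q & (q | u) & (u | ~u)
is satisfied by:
  {u: True, q: False}


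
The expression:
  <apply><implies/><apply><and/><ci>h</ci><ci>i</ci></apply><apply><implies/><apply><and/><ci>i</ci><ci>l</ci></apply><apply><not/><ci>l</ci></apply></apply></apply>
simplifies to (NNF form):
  <apply><or/><apply><not/><ci>h</ci></apply><apply><not/><ci>i</ci></apply><apply><not/><ci>l</ci></apply></apply>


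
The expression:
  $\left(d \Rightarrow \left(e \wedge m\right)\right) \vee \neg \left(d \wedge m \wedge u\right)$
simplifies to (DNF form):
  $e \vee \neg d \vee \neg m \vee \neg u$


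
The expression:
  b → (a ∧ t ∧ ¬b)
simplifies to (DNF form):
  ¬b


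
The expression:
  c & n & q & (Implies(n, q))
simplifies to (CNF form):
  c & n & q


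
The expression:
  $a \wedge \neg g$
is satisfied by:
  {a: True, g: False}


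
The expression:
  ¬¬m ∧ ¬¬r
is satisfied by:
  {r: True, m: True}


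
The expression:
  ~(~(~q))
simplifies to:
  ~q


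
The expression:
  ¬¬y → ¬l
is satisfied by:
  {l: False, y: False}
  {y: True, l: False}
  {l: True, y: False}


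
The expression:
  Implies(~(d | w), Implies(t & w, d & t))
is always true.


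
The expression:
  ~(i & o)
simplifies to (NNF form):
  ~i | ~o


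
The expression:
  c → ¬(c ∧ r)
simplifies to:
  ¬c ∨ ¬r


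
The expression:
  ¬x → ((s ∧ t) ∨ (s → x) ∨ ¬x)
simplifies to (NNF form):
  True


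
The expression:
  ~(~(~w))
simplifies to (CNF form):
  ~w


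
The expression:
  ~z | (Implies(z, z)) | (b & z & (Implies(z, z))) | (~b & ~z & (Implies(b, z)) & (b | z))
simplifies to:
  True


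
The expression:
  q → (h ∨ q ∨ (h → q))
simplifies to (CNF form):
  True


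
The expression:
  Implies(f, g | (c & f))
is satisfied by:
  {c: True, g: True, f: False}
  {c: True, g: False, f: False}
  {g: True, c: False, f: False}
  {c: False, g: False, f: False}
  {f: True, c: True, g: True}
  {f: True, c: True, g: False}
  {f: True, g: True, c: False}


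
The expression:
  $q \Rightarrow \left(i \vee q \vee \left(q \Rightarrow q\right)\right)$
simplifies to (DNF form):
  $\text{True}$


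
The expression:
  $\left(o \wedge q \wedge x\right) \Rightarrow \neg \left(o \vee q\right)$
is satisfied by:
  {o: False, q: False, x: False}
  {x: True, o: False, q: False}
  {q: True, o: False, x: False}
  {x: True, q: True, o: False}
  {o: True, x: False, q: False}
  {x: True, o: True, q: False}
  {q: True, o: True, x: False}


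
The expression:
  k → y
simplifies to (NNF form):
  y ∨ ¬k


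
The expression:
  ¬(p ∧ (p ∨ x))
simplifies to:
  ¬p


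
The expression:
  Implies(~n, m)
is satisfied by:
  {n: True, m: True}
  {n: True, m: False}
  {m: True, n: False}


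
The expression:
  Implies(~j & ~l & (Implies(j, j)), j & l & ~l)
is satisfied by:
  {l: True, j: True}
  {l: True, j: False}
  {j: True, l: False}


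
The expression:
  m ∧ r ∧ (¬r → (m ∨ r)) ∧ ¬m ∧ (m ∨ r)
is never true.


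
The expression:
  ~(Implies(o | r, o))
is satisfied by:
  {r: True, o: False}


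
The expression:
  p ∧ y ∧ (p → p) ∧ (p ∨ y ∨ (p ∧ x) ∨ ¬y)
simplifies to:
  p ∧ y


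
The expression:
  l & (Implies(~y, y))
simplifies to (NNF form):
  l & y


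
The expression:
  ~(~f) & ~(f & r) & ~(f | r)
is never true.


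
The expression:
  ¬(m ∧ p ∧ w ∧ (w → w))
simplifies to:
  ¬m ∨ ¬p ∨ ¬w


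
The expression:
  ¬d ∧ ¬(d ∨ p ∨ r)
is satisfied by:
  {d: False, p: False, r: False}


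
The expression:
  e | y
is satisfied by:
  {y: True, e: True}
  {y: True, e: False}
  {e: True, y: False}


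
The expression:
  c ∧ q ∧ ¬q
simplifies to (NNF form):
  False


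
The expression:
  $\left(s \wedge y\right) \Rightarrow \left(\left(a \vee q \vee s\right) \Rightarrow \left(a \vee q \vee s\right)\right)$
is always true.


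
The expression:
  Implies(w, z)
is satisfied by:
  {z: True, w: False}
  {w: False, z: False}
  {w: True, z: True}


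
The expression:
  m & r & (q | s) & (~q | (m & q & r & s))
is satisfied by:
  {r: True, m: True, s: True}


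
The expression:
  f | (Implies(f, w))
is always true.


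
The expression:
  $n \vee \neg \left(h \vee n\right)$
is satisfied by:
  {n: True, h: False}
  {h: False, n: False}
  {h: True, n: True}


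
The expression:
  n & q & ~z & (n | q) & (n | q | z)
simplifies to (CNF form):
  n & q & ~z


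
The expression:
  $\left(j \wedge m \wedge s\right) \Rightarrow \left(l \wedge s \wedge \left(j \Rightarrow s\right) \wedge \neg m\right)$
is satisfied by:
  {s: False, m: False, j: False}
  {j: True, s: False, m: False}
  {m: True, s: False, j: False}
  {j: True, m: True, s: False}
  {s: True, j: False, m: False}
  {j: True, s: True, m: False}
  {m: True, s: True, j: False}


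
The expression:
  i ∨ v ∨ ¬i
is always true.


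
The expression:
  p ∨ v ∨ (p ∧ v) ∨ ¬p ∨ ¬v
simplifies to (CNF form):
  True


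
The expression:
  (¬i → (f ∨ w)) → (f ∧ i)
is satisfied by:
  {f: True, i: True, w: False}
  {f: True, w: True, i: True}
  {w: False, i: False, f: False}


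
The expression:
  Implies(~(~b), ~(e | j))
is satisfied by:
  {j: False, b: False, e: False}
  {e: True, j: False, b: False}
  {j: True, e: False, b: False}
  {e: True, j: True, b: False}
  {b: True, e: False, j: False}


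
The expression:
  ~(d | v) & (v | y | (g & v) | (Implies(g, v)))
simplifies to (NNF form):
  ~d & ~v & (y | ~g)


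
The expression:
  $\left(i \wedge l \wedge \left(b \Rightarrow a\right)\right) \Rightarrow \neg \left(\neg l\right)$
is always true.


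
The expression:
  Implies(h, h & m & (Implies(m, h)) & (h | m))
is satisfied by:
  {m: True, h: False}
  {h: False, m: False}
  {h: True, m: True}


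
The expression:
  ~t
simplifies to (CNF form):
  ~t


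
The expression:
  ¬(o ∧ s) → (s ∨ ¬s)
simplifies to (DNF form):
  True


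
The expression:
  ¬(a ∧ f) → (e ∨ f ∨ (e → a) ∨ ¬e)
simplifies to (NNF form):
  True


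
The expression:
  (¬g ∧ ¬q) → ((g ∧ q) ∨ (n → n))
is always true.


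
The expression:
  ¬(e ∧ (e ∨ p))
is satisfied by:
  {e: False}


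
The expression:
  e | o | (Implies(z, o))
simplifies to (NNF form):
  e | o | ~z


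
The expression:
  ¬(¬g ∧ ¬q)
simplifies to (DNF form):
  g ∨ q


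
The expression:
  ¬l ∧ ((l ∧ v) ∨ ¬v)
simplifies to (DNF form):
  ¬l ∧ ¬v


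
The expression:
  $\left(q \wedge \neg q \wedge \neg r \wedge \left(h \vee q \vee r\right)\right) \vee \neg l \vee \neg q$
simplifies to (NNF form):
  $\neg l \vee \neg q$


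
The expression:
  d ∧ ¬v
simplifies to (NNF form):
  d ∧ ¬v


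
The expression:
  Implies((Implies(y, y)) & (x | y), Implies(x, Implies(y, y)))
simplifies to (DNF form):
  True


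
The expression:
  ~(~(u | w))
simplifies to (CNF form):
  u | w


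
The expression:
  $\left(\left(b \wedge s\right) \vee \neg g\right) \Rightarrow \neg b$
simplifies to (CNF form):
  $\left(g \vee \neg b\right) \wedge \left(\neg b \vee \neg s\right)$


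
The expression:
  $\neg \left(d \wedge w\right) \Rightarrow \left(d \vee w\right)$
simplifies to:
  $d \vee w$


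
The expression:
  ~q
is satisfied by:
  {q: False}


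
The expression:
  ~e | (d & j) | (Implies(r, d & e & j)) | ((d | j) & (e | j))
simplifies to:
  d | j | ~e | ~r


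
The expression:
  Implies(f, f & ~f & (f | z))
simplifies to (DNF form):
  ~f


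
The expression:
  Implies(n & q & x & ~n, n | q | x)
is always true.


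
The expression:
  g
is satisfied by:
  {g: True}


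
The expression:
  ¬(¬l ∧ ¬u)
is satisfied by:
  {l: True, u: True}
  {l: True, u: False}
  {u: True, l: False}


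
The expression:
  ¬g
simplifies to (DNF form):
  ¬g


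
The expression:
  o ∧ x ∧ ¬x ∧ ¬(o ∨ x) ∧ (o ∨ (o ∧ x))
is never true.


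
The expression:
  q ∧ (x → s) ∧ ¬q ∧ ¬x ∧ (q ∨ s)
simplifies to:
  False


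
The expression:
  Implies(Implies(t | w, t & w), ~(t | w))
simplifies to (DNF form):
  ~t | ~w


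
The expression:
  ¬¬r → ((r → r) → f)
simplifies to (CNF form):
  f ∨ ¬r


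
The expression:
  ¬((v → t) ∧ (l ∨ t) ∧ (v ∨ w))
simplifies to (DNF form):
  (v ∧ ¬t) ∨ (¬l ∧ ¬t) ∨ (¬v ∧ ¬w)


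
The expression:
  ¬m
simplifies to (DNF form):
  ¬m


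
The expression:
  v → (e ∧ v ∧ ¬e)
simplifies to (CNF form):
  ¬v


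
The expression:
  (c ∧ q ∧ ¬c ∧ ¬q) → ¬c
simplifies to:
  True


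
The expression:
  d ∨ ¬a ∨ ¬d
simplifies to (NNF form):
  True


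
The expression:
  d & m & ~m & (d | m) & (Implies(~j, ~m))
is never true.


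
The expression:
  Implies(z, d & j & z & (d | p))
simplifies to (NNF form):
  ~z | (d & j)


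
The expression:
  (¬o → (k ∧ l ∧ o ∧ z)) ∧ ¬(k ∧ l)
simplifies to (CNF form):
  o ∧ (¬k ∨ ¬l)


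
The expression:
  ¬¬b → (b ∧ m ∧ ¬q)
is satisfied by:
  {m: True, q: False, b: False}
  {q: False, b: False, m: False}
  {m: True, q: True, b: False}
  {q: True, m: False, b: False}
  {b: True, m: True, q: False}


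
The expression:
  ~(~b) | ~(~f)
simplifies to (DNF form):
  b | f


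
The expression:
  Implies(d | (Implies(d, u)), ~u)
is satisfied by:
  {u: False}


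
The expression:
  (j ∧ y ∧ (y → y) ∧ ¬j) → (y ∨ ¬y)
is always true.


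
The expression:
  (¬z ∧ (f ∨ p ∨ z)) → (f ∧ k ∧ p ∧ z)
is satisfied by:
  {z: True, f: False, p: False}
  {z: True, p: True, f: False}
  {z: True, f: True, p: False}
  {z: True, p: True, f: True}
  {p: False, f: False, z: False}


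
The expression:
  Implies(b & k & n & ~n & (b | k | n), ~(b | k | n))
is always true.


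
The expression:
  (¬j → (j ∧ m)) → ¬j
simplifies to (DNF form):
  ¬j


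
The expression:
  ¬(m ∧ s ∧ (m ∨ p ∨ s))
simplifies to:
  ¬m ∨ ¬s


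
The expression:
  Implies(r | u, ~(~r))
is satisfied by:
  {r: True, u: False}
  {u: False, r: False}
  {u: True, r: True}


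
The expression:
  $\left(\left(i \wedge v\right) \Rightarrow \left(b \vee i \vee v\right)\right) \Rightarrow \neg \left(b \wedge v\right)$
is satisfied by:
  {v: False, b: False}
  {b: True, v: False}
  {v: True, b: False}


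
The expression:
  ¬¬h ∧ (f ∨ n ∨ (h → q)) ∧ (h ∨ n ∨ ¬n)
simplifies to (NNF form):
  h ∧ (f ∨ n ∨ q)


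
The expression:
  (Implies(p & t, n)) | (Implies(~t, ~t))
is always true.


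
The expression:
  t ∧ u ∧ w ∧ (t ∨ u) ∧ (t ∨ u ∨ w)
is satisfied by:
  {t: True, u: True, w: True}


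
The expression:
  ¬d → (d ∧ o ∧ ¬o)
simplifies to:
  d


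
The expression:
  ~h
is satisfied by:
  {h: False}


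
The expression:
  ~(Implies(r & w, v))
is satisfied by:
  {r: True, w: True, v: False}


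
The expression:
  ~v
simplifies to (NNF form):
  ~v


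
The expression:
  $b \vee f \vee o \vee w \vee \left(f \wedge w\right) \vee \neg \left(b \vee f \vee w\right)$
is always true.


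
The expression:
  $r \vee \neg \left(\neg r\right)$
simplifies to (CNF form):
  $r$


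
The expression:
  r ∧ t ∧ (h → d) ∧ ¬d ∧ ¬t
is never true.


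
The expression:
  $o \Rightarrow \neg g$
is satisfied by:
  {g: False, o: False}
  {o: True, g: False}
  {g: True, o: False}


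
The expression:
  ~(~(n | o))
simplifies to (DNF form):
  n | o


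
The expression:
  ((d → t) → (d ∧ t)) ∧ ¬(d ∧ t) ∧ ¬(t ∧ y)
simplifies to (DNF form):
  d ∧ ¬t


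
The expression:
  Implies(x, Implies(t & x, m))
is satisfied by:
  {m: True, t: False, x: False}
  {t: False, x: False, m: False}
  {x: True, m: True, t: False}
  {x: True, t: False, m: False}
  {m: True, t: True, x: False}
  {t: True, m: False, x: False}
  {x: True, t: True, m: True}


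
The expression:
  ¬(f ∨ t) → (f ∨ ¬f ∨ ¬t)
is always true.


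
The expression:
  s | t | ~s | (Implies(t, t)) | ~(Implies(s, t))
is always true.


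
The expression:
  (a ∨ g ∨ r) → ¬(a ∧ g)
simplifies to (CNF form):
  ¬a ∨ ¬g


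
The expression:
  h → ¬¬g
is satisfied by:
  {g: True, h: False}
  {h: False, g: False}
  {h: True, g: True}


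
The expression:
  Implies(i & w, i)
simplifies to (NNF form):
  True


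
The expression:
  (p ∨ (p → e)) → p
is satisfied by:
  {p: True}


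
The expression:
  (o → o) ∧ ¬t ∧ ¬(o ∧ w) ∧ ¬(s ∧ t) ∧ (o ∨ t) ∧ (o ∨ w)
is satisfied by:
  {o: True, w: False, t: False}


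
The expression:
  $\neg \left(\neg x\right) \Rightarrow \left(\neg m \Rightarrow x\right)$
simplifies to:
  $\text{True}$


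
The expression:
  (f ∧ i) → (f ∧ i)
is always true.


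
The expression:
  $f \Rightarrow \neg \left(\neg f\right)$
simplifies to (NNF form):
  $\text{True}$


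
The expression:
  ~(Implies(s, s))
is never true.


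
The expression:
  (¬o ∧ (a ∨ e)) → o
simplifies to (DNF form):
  o ∨ (¬a ∧ ¬e)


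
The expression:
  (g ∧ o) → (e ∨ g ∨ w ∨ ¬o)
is always true.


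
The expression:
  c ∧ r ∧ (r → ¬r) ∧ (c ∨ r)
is never true.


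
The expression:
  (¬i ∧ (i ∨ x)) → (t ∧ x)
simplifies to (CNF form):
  i ∨ t ∨ ¬x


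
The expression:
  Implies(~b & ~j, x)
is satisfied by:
  {j: True, b: True, x: True}
  {j: True, b: True, x: False}
  {j: True, x: True, b: False}
  {j: True, x: False, b: False}
  {b: True, x: True, j: False}
  {b: True, x: False, j: False}
  {x: True, b: False, j: False}


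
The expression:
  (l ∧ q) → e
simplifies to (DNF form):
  e ∨ ¬l ∨ ¬q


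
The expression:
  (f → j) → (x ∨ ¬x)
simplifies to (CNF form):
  True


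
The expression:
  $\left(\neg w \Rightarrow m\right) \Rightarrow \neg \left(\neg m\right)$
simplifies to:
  $m \vee \neg w$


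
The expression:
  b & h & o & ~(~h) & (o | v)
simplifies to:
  b & h & o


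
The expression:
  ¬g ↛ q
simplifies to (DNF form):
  ¬g ∧ ¬q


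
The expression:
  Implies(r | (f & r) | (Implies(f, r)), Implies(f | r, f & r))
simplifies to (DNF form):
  f | ~r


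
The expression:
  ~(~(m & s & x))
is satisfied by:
  {m: True, s: True, x: True}


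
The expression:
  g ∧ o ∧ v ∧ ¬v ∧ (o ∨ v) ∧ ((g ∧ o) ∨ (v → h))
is never true.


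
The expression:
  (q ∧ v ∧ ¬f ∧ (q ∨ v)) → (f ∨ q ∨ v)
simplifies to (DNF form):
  True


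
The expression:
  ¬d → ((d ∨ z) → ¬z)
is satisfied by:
  {d: True, z: False}
  {z: False, d: False}
  {z: True, d: True}


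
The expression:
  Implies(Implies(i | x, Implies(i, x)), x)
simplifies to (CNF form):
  i | x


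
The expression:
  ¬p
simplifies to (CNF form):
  ¬p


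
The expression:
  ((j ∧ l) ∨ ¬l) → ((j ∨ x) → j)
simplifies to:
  j ∨ l ∨ ¬x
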